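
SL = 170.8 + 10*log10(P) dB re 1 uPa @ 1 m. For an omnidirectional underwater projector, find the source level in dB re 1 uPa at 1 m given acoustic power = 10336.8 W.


210.94 dB


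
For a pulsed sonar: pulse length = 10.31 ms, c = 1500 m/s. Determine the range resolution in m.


dR = c*tau/2 = 1500 * 10.31e-3 / 2 = 7.7325

7.7325 m


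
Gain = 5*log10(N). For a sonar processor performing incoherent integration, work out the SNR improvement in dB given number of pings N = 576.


Gain = 5*log10(576) = 13.8

13.8 dB


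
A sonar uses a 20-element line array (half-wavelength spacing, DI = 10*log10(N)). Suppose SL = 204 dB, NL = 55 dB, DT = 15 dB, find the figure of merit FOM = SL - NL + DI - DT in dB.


Step 1: DI = 10*log10(20) = 13.01 dB
Step 2: FOM = SL - NL + DI - DT = 204 - 55 + 13.01 - 15 = 147.01

147.01 dB


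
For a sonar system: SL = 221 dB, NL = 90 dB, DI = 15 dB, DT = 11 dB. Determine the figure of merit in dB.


135 dB


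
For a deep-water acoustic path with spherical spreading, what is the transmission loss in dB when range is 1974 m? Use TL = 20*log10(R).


TL = 20*log10(1974) = 65.91

65.91 dB


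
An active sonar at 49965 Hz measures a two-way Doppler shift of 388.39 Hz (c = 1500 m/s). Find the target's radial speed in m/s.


5.83 m/s


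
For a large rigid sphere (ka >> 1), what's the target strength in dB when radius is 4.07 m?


TS = 10*log10(4.07^2 / 4) = 10*log10(4.141225) = 6.17

6.17 dB


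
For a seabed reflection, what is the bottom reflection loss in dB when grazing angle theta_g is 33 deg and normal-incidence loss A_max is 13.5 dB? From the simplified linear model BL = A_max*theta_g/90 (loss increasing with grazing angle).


BL = A_max * theta_g / 90 = 13.5 * 33 / 90 = 4.95

4.95 dB


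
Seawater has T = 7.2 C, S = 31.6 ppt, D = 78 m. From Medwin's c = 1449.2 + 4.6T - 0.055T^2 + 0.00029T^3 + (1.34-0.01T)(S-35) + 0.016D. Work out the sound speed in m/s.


c = 1449.2 + 4.6*7.2 - 0.055*7.2^2 + 0.00029*7.2^3 + (1.34 - 0.01*7.2)*(31.6 - 35) + 0.016*78 = 1476.51

1476.51 m/s


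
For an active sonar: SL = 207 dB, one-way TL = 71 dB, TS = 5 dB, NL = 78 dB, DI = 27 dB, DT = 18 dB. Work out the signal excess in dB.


1 dB


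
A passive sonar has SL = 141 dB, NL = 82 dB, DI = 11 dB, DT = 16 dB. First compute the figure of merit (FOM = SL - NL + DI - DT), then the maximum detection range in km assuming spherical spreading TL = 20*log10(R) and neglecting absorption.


Step 1: FOM = SL - NL + DI - DT = 141 - 82 + 11 - 16 = 54 dB
Step 2: at max range FOM = TL = 20*log10(R), so R = 10^(54/20) = 501.19 m = 0.5 km

0.5 km


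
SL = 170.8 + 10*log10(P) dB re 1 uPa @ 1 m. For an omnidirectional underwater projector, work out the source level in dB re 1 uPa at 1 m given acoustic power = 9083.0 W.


SL = 170.8 + 10*log10(9083.0) = 170.8 + 39.58 = 210.38

210.38 dB


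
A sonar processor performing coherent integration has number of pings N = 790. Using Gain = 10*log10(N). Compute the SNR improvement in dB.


Gain = 10*log10(790) = 28.98

28.98 dB


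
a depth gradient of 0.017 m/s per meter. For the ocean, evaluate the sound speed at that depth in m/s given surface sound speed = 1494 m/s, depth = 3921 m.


1560.657 m/s


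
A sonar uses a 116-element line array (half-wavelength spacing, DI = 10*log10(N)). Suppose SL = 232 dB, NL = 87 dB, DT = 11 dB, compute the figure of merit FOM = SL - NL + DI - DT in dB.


Step 1: DI = 10*log10(116) = 20.64 dB
Step 2: FOM = SL - NL + DI - DT = 232 - 87 + 20.64 - 11 = 154.64

154.64 dB


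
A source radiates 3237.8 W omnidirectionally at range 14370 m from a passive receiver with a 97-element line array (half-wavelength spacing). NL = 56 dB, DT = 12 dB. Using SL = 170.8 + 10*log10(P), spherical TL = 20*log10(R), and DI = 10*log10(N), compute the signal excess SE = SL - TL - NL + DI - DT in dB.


Step 1: SL = 170.8 + 10*log10(3237.8) = 205.9 dB
Step 2: TL = 20*log10(14370) = 83.15 dB
Step 3: DI = 10*log10(97) = 19.87 dB
Step 4: SE = SL - TL - NL + DI - DT = 205.9 - 83.15 - 56 + 19.87 - 12 = 74.62

74.62 dB


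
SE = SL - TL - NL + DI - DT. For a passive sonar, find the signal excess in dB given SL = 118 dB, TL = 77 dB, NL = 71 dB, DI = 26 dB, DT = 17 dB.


-21 dB


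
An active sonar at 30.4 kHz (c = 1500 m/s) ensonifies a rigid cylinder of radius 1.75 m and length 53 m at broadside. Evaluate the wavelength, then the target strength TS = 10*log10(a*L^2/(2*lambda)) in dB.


Step 1: lambda = c/f = 1500/30400 = 0.04934 m
Step 2: TS = 10*log10(a*L^2/(2*lambda)) = 10*log10(1.75*53^2/(2*0.04934)) = 46.97

46.97 dB


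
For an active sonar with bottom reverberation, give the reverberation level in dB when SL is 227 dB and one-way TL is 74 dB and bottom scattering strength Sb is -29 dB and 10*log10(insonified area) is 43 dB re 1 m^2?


93 dB


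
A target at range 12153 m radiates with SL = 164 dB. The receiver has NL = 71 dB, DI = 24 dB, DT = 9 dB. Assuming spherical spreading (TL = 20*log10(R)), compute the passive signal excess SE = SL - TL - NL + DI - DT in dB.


Step 1: TL = 20*log10(12153) = 81.69 dB
Step 2: SE = 164 - 81.69 - 71 + 24 - 9 = 26.31

26.31 dB


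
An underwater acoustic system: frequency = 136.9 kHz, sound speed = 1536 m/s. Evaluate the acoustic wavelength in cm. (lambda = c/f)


lambda = c/f = 1536 / 136900 = 0.0112 m = 1.12 cm

1.12 cm


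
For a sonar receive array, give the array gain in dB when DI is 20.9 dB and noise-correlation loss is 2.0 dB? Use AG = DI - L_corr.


AG = DI - L_corr = 20.9 - 2.0 = 18.9

18.9 dB


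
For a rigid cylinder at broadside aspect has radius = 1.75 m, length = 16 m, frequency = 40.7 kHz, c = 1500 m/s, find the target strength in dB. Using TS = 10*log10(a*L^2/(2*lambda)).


lambda = 1500/40700 = 0.03686 m
TS = 10*log10(1.75*16^2/(2*0.03686)) = 37.84

37.84 dB


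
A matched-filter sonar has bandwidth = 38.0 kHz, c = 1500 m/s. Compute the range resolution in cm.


dR = c/(2*BW) = 1500 / (2 * 38.0e3) = 0.0197 m = 1.97 cm

1.97 cm


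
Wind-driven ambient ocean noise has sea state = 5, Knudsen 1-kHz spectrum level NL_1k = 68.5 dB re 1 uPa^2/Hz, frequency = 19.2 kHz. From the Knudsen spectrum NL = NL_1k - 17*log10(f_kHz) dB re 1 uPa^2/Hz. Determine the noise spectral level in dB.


NL = NL_1k - 17*log10(f_kHz) = 68.5 - 17*log10(19.2) = 68.5 - (21.82) = 46.68

46.68 dB


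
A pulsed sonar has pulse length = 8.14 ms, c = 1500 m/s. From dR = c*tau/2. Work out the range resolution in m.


dR = c*tau/2 = 1500 * 8.14e-3 / 2 = 6.105

6.105 m


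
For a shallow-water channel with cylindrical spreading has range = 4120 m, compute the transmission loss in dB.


36.15 dB


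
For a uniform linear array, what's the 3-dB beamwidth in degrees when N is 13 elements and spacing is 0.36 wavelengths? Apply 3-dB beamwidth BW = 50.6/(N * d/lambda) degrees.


BW = 50.6 / (13 * 0.36) = 50.6 / 4.68 = 10.81

10.81 deg


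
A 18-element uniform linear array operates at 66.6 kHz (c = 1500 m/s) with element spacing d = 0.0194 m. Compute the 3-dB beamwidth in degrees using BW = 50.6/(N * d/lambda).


Step 1: lambda = 1500/66600 = 0.02252 m
Step 2: d/lambda = 0.0194/0.02252 = 0.8615
Step 3: BW = 50.6/(N * d/lambda) = 50.6/(18 * 0.8615) = 3.26

3.26 deg


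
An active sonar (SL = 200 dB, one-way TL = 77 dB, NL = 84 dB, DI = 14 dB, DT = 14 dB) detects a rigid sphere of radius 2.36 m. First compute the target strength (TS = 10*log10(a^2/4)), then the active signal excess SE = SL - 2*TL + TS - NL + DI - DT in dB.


Step 1: TS = 10*log10(2.36^2/4) = 1.44 dB
Step 2: SE = SL - 2*TL + TS - NL + DI - DT = 200 - 2*77 + (1.44) - 84 + 14 - 14 = -36.56

-36.56 dB


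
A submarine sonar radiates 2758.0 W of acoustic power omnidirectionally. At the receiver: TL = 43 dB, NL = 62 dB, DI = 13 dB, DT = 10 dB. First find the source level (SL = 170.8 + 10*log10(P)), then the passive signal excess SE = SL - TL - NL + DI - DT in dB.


Step 1: SL = 170.8 + 10*log10(2758.0) = 205.21 dB
Step 2: SE = SL - TL - NL + DI - DT = 205.21 - 43 - 62 + 13 - 10 = 103.21

103.21 dB


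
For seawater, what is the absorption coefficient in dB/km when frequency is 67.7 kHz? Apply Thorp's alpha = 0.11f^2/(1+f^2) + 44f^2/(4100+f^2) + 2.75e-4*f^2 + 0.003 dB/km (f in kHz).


f^2 = 4583.29
alpha = 0.11*4583.29/(1+4583.29) + 44*4583.29/(4100+4583.29) + 2.75e-4*4583.29 + 0.003 = 24.598

24.598 dB/km


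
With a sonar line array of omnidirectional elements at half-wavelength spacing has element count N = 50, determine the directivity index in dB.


16.99 dB


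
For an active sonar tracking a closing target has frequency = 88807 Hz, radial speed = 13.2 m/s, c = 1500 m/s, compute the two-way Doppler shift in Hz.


1563.0 Hz


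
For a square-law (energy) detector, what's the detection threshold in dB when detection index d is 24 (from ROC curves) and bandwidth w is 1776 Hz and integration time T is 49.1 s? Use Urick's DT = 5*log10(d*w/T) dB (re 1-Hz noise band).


14.69 dB


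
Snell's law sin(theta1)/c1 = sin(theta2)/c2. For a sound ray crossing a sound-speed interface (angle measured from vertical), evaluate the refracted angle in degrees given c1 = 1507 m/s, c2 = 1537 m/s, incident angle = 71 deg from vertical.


sin(theta2) = (c2/c1)*sin(theta1) = (1537/1507)*sin(71 deg) = 0.96434
theta2 = arcsin(0.96434) = 74.65

74.65 deg


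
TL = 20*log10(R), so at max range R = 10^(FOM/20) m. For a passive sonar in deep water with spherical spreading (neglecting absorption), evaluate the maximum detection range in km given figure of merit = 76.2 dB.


At max range FOM = TL, so 20*log10(R) = 76.2
R = 10^(76.2/20) = 6456.54 m = 6.46 km

6.46 km


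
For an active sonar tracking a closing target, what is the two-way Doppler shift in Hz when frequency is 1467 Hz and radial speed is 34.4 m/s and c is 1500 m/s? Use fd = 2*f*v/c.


fd = 2*f*v/c = 2 * 1467 * 34.4 / 1500 = 67.29

67.29 Hz


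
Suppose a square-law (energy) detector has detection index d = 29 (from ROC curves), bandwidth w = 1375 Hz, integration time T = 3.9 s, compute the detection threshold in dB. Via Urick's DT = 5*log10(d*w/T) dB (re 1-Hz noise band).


DT = 5*log10(d*w/T) = 5*log10(29 * 1375 / 3.9) = 5*log10(10224.36) = 20.05

20.05 dB


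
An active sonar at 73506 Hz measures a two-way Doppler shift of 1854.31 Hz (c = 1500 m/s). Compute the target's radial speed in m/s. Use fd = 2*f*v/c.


From fd = 2*f*v/c, v = c*fd/(2*f) = 1500 * 1854.31 / (2*73506) = 18.92

18.92 m/s


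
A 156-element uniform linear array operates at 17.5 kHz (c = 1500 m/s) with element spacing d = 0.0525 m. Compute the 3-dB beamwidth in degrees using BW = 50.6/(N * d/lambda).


Step 1: lambda = 1500/17500 = 0.08571 m
Step 2: d/lambda = 0.0525/0.08571 = 0.6125
Step 3: BW = 50.6/(N * d/lambda) = 50.6/(156 * 0.6125) = 0.53

0.53 deg


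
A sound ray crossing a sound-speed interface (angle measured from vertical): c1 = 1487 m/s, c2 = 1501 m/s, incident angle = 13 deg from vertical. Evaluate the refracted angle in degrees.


sin(theta2) = (c2/c1)*sin(theta1) = (1501/1487)*sin(13 deg) = 0.22707
theta2 = arcsin(0.22707) = 13.12

13.12 deg


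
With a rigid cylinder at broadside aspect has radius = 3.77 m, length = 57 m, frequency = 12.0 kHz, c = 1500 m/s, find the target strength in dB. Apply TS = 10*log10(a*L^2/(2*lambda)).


lambda = 1500/12000 = 0.125 m
TS = 10*log10(3.77*57^2/(2*0.125)) = 46.9

46.9 dB


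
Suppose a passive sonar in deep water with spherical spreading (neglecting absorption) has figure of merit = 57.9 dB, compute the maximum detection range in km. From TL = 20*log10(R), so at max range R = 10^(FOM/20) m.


At max range FOM = TL, so 20*log10(R) = 57.9
R = 10^(57.9/20) = 785.24 m = 0.79 km

0.79 km


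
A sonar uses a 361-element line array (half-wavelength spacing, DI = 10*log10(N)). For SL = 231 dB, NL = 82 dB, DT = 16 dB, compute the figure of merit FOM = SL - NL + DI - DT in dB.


Step 1: DI = 10*log10(361) = 25.58 dB
Step 2: FOM = SL - NL + DI - DT = 231 - 82 + 25.58 - 16 = 158.58

158.58 dB


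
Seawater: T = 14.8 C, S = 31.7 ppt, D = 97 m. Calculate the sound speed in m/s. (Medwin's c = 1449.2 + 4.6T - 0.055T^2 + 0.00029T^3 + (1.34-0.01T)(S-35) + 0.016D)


c = 1449.2 + 4.6*14.8 - 0.055*14.8^2 + 0.00029*14.8^3 + (1.34 - 0.01*14.8)*(31.7 - 35) + 0.016*97 = 1503.79

1503.79 m/s


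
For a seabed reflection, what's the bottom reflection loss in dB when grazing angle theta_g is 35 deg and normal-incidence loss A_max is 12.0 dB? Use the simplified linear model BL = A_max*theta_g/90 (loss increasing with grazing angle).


BL = A_max * theta_g / 90 = 12.0 * 35 / 90 = 4.67

4.67 dB


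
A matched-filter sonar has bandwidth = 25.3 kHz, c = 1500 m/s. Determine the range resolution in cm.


2.96 cm


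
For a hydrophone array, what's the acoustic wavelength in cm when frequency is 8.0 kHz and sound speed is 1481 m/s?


lambda = c/f = 1481 / 8000 = 0.1851 m = 18.51 cm

18.51 cm


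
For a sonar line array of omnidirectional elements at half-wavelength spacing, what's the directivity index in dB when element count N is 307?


DI = 10*log10(307) = 24.87

24.87 dB


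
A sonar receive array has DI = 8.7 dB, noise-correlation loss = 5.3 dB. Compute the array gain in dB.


AG = DI - L_corr = 8.7 - 5.3 = 3.4

3.4 dB


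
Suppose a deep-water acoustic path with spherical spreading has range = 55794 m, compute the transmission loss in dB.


TL = 20*log10(55794) = 94.93

94.93 dB


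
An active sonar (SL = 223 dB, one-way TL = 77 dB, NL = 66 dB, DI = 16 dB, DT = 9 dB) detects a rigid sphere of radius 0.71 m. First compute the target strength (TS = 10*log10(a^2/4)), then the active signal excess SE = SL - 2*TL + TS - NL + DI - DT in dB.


Step 1: TS = 10*log10(0.71^2/4) = -9.0 dB
Step 2: SE = SL - 2*TL + TS - NL + DI - DT = 223 - 2*77 + (-9.0) - 66 + 16 - 9 = 1.0

1.0 dB


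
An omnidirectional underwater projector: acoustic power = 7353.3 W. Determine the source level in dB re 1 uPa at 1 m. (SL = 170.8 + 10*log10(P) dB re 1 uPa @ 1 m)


SL = 170.8 + 10*log10(7353.3) = 170.8 + 38.66 = 209.46

209.46 dB


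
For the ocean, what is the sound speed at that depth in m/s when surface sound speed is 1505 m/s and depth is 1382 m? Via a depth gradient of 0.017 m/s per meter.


1528.494 m/s


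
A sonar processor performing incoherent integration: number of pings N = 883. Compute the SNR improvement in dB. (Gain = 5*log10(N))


Gain = 5*log10(883) = 14.73

14.73 dB


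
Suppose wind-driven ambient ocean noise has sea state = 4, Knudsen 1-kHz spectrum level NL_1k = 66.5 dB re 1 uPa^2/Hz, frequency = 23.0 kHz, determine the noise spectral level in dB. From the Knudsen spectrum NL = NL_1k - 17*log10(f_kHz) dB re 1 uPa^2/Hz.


43.35 dB


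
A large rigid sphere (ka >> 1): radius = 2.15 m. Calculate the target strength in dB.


0.63 dB


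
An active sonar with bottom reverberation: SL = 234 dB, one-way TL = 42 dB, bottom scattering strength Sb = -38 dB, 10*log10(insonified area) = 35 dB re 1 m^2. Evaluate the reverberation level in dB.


RL = SL - 2*TL + Sb + 10*log10(A) = 234 - 2*42 + (-38) + 35 = 147

147 dB


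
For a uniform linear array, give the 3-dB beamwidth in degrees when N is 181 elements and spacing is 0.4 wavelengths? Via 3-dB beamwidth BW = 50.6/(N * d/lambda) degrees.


0.7 deg


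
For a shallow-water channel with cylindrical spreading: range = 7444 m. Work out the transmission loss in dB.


38.72 dB


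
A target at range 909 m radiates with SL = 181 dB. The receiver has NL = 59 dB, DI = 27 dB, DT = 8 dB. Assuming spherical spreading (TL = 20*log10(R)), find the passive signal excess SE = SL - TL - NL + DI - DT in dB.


81.83 dB


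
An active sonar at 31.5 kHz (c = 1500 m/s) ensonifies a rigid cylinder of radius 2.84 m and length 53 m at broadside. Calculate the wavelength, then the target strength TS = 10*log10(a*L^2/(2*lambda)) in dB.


Step 1: lambda = c/f = 1500/31500 = 0.04762 m
Step 2: TS = 10*log10(a*L^2/(2*lambda)) = 10*log10(2.84*53^2/(2*0.04762)) = 49.23

49.23 dB


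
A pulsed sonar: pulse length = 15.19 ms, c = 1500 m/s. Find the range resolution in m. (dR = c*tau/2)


11.3925 m


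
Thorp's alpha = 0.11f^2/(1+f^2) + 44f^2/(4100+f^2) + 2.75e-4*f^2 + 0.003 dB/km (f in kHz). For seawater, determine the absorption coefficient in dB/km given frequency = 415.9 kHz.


f^2 = 172972.81
alpha = 0.11*172972.81/(1+172972.81) + 44*172972.81/(4100+172972.81) + 2.75e-4*172972.81 + 0.003 = 90.662

90.662 dB/km


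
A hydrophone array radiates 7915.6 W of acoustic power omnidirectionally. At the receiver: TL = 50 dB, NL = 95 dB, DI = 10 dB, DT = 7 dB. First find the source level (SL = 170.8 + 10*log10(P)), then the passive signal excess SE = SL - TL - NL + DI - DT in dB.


Step 1: SL = 170.8 + 10*log10(7915.6) = 209.78 dB
Step 2: SE = SL - TL - NL + DI - DT = 209.78 - 50 - 95 + 10 - 7 = 67.78

67.78 dB


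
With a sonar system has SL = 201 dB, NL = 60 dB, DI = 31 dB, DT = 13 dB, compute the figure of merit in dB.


FOM = SL - NL + DI - DT = 201 - 60 + 31 - 13 = 159

159 dB


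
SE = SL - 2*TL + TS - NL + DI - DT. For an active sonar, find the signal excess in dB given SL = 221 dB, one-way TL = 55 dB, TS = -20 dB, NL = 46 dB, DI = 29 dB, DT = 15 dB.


SE = SL - 2*TL + TS - NL + DI - DT = 221 - 2*55 + (-20) - 46 + 29 - 15 = 59

59 dB


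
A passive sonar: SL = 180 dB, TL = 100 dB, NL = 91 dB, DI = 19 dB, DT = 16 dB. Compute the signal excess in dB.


SE = SL - TL - NL + DI - DT = 180 - 100 - 91 + 19 - 16 = -8

-8 dB


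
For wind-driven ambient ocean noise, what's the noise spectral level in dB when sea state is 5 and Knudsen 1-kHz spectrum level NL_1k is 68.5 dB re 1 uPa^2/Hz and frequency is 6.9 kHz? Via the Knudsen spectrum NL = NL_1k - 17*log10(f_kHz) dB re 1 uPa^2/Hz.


NL = NL_1k - 17*log10(f_kHz) = 68.5 - 17*log10(6.9) = 68.5 - (14.26) = 54.24

54.24 dB


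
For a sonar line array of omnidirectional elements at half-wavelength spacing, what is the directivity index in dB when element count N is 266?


24.25 dB


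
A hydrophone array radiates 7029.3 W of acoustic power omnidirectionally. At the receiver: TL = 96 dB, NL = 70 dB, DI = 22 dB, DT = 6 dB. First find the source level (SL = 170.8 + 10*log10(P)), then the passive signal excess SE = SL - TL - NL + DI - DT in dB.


Step 1: SL = 170.8 + 10*log10(7029.3) = 209.27 dB
Step 2: SE = SL - TL - NL + DI - DT = 209.27 - 96 - 70 + 22 - 6 = 59.27

59.27 dB


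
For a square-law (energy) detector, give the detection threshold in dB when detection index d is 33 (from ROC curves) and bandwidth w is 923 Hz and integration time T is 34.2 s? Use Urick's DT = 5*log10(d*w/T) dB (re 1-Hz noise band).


14.75 dB


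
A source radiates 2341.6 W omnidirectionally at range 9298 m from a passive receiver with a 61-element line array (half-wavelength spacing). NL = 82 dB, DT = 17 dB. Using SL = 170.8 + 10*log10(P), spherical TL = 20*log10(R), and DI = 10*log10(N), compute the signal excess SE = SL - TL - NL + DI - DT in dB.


Step 1: SL = 170.8 + 10*log10(2341.6) = 204.5 dB
Step 2: TL = 20*log10(9298) = 79.37 dB
Step 3: DI = 10*log10(61) = 17.85 dB
Step 4: SE = SL - TL - NL + DI - DT = 204.5 - 79.37 - 82 + 17.85 - 17 = 43.98

43.98 dB


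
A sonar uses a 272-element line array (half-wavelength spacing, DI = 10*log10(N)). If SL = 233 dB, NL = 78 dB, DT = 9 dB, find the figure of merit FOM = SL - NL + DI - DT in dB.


170.35 dB


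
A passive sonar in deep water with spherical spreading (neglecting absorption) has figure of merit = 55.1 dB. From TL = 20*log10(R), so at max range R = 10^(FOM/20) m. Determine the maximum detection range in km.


0.57 km


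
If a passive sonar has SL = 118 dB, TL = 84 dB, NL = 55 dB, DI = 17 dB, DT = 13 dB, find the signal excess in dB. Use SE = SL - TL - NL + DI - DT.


SE = SL - TL - NL + DI - DT = 118 - 84 - 55 + 17 - 13 = -17

-17 dB


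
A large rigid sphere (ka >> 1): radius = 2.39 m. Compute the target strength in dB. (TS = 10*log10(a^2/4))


1.55 dB


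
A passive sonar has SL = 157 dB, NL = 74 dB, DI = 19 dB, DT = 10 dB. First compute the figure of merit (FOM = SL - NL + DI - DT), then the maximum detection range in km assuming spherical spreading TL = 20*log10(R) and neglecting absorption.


Step 1: FOM = SL - NL + DI - DT = 157 - 74 + 19 - 10 = 92 dB
Step 2: at max range FOM = TL = 20*log10(R), so R = 10^(92/20) = 39810.72 m = 39.81 km

39.81 km


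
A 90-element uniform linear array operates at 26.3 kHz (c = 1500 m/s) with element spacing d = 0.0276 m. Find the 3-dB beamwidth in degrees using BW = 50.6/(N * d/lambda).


1.16 deg


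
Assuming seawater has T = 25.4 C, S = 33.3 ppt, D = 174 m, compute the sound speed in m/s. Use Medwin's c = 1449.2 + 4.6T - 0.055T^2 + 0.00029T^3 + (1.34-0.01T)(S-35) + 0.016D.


c = 1449.2 + 4.6*25.4 - 0.055*25.4^2 + 0.00029*25.4^3 + (1.34 - 0.01*25.4)*(33.3 - 35) + 0.016*174 = 1536.25

1536.25 m/s


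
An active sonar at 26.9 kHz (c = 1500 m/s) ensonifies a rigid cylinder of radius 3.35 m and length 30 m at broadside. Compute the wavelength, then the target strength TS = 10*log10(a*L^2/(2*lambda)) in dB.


Step 1: lambda = c/f = 1500/26900 = 0.05576 m
Step 2: TS = 10*log10(a*L^2/(2*lambda)) = 10*log10(3.35*30^2/(2*0.05576)) = 44.32

44.32 dB


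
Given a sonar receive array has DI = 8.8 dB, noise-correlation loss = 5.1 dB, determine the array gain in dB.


AG = DI - L_corr = 8.8 - 5.1 = 3.7

3.7 dB


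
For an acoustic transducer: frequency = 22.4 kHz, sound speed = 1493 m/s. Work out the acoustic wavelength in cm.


lambda = c/f = 1493 / 22400 = 0.0667 m = 6.67 cm

6.67 cm


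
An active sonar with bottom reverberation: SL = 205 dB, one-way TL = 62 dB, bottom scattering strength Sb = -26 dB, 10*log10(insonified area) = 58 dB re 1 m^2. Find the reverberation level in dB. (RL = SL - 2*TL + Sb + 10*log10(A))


113 dB


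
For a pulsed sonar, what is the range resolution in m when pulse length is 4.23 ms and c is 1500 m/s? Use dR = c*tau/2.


dR = c*tau/2 = 1500 * 4.23e-3 / 2 = 3.1725

3.1725 m


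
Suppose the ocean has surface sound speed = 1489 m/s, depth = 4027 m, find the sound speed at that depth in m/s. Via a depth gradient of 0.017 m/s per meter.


c = 1489 + 0.017 * 4027 = 1557.459

1557.459 m/s


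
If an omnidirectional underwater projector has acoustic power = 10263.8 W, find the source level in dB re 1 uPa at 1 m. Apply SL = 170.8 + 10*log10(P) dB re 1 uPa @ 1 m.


210.91 dB


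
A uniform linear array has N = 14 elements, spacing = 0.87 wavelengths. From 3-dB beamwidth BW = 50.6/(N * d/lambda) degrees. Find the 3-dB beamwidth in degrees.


BW = 50.6 / (14 * 0.87) = 50.6 / 12.18 = 4.15

4.15 deg


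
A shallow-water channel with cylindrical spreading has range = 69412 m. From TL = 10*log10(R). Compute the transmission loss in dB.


TL = 10*log10(69412) = 48.41

48.41 dB


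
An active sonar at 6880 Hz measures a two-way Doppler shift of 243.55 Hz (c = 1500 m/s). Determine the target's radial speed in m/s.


From fd = 2*f*v/c, v = c*fd/(2*f) = 1500 * 243.55 / (2*6880) = 26.55

26.55 m/s


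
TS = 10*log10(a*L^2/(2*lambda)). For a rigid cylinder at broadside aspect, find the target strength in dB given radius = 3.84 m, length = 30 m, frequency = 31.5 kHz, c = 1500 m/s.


45.6 dB


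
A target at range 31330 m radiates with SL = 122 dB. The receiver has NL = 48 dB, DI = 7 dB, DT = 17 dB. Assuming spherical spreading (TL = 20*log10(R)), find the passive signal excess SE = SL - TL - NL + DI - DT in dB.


Step 1: TL = 20*log10(31330) = 89.92 dB
Step 2: SE = 122 - 89.92 - 48 + 7 - 17 = -25.92

-25.92 dB


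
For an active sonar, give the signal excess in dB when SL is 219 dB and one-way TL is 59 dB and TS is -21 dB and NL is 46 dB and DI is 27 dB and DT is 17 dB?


44 dB


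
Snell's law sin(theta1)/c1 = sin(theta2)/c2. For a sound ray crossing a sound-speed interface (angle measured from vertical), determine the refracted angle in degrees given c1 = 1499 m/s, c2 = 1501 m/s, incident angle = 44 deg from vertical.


sin(theta2) = (c2/c1)*sin(theta1) = (1501/1499)*sin(44 deg) = 0.69559
theta2 = arcsin(0.69559) = 44.07

44.07 deg


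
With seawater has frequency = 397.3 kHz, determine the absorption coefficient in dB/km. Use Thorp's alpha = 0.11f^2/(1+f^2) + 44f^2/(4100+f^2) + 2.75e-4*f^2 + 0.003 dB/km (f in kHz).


86.407 dB/km


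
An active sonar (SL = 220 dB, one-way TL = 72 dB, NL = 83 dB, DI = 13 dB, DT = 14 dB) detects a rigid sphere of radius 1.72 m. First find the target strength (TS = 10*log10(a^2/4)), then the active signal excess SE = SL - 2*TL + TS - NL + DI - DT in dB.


Step 1: TS = 10*log10(1.72^2/4) = -1.31 dB
Step 2: SE = SL - 2*TL + TS - NL + DI - DT = 220 - 2*72 + (-1.31) - 83 + 13 - 14 = -9.31

-9.31 dB


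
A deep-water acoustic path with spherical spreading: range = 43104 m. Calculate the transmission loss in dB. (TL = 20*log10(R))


92.69 dB


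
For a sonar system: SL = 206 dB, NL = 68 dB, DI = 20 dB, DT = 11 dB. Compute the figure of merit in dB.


FOM = SL - NL + DI - DT = 206 - 68 + 20 - 11 = 147

147 dB


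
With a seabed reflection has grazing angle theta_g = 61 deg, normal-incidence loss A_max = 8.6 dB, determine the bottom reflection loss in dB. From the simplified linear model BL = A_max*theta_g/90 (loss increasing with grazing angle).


5.83 dB


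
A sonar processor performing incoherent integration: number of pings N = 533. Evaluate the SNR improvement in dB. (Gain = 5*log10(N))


Gain = 5*log10(533) = 13.63

13.63 dB


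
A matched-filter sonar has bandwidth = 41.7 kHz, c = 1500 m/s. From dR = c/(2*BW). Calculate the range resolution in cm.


1.8 cm


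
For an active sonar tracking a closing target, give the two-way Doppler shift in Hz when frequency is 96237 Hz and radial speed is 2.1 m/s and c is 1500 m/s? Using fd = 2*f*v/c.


269.46 Hz


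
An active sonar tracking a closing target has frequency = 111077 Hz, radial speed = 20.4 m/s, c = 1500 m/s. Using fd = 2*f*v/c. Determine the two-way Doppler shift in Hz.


3021.29 Hz


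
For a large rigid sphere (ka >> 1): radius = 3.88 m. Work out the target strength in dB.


TS = 10*log10(3.88^2 / 4) = 10*log10(3.7636) = 5.76

5.76 dB


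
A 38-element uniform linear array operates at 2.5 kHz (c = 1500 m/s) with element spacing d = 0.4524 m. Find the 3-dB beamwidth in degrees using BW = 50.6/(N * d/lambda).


Step 1: lambda = 1500/2500 = 0.6 m
Step 2: d/lambda = 0.4524/0.6 = 0.754
Step 3: BW = 50.6/(N * d/lambda) = 50.6/(38 * 0.754) = 1.77

1.77 deg


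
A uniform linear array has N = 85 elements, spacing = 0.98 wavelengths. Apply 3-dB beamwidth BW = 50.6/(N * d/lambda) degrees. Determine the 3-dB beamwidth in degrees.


BW = 50.6 / (85 * 0.98) = 50.6 / 83.3 = 0.61

0.61 deg


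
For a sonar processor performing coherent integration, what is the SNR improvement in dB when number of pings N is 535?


Gain = 10*log10(535) = 27.28

27.28 dB


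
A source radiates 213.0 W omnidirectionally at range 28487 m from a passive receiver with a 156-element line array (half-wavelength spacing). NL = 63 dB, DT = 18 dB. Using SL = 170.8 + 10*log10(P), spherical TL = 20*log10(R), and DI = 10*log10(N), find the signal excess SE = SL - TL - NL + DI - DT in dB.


Step 1: SL = 170.8 + 10*log10(213.0) = 194.08 dB
Step 2: TL = 20*log10(28487) = 89.09 dB
Step 3: DI = 10*log10(156) = 21.93 dB
Step 4: SE = SL - TL - NL + DI - DT = 194.08 - 89.09 - 63 + 21.93 - 18 = 45.92

45.92 dB


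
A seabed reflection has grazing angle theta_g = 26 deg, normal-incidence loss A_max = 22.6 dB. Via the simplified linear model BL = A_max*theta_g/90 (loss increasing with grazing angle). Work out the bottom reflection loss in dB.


6.53 dB


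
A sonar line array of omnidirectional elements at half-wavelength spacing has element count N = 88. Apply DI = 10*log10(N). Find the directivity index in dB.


DI = 10*log10(88) = 19.44

19.44 dB


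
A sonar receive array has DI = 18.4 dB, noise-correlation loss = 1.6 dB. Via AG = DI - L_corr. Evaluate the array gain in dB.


AG = DI - L_corr = 18.4 - 1.6 = 16.8

16.8 dB


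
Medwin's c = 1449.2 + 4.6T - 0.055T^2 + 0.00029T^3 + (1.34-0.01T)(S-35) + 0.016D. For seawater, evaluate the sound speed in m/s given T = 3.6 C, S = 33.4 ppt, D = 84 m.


c = 1449.2 + 4.6*3.6 - 0.055*3.6^2 + 0.00029*3.6^3 + (1.34 - 0.01*3.6)*(33.4 - 35) + 0.016*84 = 1464.32

1464.32 m/s


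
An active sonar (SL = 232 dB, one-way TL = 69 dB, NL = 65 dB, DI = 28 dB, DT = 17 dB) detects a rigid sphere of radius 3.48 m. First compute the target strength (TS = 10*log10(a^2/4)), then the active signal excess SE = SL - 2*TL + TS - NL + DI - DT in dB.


Step 1: TS = 10*log10(3.48^2/4) = 4.81 dB
Step 2: SE = SL - 2*TL + TS - NL + DI - DT = 232 - 2*69 + (4.81) - 65 + 28 - 17 = 44.81

44.81 dB


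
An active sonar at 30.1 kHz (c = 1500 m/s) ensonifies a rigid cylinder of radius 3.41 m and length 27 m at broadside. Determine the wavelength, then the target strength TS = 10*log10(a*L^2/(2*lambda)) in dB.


Step 1: lambda = c/f = 1500/30100 = 0.04983 m
Step 2: TS = 10*log10(a*L^2/(2*lambda)) = 10*log10(3.41*27^2/(2*0.04983)) = 43.97

43.97 dB


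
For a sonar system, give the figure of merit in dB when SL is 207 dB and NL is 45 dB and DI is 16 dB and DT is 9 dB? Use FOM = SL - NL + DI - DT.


FOM = SL - NL + DI - DT = 207 - 45 + 16 - 9 = 169

169 dB


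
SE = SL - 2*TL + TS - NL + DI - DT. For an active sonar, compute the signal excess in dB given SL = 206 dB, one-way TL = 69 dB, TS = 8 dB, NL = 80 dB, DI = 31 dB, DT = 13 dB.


14 dB


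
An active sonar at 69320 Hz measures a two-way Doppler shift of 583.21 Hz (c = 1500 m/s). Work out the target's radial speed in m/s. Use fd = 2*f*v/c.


6.31 m/s


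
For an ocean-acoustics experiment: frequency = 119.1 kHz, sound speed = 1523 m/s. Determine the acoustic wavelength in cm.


lambda = c/f = 1523 / 119100 = 0.0128 m = 1.28 cm

1.28 cm


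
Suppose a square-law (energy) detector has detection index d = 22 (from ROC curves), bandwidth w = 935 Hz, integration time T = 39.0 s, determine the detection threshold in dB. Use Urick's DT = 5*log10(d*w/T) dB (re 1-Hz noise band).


DT = 5*log10(d*w/T) = 5*log10(22 * 935 / 39.0) = 5*log10(527.44) = 13.61

13.61 dB


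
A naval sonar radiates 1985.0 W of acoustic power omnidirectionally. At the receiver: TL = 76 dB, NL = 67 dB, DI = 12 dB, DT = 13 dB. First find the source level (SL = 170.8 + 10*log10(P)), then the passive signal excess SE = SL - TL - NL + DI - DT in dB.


Step 1: SL = 170.8 + 10*log10(1985.0) = 203.78 dB
Step 2: SE = SL - TL - NL + DI - DT = 203.78 - 76 - 67 + 12 - 13 = 59.78

59.78 dB


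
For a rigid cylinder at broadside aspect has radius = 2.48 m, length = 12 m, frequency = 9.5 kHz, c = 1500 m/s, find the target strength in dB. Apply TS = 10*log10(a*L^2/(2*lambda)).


lambda = 1500/9500 = 0.15789 m
TS = 10*log10(2.48*12^2/(2*0.15789)) = 30.53

30.53 dB


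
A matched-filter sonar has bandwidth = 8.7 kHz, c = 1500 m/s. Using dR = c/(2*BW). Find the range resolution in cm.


8.62 cm


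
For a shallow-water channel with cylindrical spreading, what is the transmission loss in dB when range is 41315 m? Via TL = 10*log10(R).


TL = 10*log10(41315) = 46.16

46.16 dB


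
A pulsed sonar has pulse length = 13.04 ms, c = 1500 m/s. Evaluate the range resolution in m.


dR = c*tau/2 = 1500 * 13.04e-3 / 2 = 9.78

9.78 m


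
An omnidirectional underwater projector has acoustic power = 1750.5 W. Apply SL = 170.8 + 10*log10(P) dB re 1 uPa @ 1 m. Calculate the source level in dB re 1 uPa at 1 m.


SL = 170.8 + 10*log10(1750.5) = 170.8 + 32.43 = 203.23

203.23 dB


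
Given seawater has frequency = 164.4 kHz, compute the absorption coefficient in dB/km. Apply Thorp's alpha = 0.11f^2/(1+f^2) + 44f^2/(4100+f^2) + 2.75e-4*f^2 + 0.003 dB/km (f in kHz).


45.75 dB/km


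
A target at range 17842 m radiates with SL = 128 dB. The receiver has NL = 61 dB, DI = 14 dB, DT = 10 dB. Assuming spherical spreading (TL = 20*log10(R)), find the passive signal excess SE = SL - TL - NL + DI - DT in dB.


-14.03 dB


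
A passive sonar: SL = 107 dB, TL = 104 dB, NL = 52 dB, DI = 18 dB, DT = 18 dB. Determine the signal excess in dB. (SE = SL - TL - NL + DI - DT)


-49 dB


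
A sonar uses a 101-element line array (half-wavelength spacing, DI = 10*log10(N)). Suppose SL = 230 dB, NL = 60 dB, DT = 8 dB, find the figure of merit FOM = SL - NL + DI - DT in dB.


Step 1: DI = 10*log10(101) = 20.04 dB
Step 2: FOM = SL - NL + DI - DT = 230 - 60 + 20.04 - 8 = 182.04

182.04 dB


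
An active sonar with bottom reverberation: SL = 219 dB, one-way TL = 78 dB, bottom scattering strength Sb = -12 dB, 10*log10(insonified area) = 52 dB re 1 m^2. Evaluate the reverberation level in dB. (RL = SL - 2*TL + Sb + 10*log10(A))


103 dB


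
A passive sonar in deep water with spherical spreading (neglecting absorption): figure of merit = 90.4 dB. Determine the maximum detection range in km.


33.11 km


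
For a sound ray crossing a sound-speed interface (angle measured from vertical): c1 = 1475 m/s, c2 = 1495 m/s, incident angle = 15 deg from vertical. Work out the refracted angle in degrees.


sin(theta2) = (c2/c1)*sin(theta1) = (1495/1475)*sin(15 deg) = 0.26233
theta2 = arcsin(0.26233) = 15.21

15.21 deg


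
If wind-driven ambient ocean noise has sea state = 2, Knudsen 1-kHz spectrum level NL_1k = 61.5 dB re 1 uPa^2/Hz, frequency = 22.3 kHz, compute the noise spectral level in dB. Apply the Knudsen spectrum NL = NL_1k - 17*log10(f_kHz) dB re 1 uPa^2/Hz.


NL = NL_1k - 17*log10(f_kHz) = 61.5 - 17*log10(22.3) = 61.5 - (22.92) = 38.58

38.58 dB


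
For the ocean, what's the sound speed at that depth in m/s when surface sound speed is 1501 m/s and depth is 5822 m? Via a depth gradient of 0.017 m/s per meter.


c = 1501 + 0.017 * 5822 = 1599.974

1599.974 m/s


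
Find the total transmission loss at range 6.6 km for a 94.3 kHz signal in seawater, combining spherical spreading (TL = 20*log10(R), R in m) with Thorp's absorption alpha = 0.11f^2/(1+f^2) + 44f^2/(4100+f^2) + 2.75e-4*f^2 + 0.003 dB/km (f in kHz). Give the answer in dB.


Step 1 (Thorp): alpha = 0.11*8892.49/(1+8892.49) + 44*8892.49/(4100+8892.49) + 2.75e-4*8892.49 + 0.003 = 32.6735 dB/km
Step 2: TL_spread = 20*log10(6600) = 76.39 dB
Step 3: TL_abs = alpha*R = 32.6735 * 6.6 = 215.65 dB
Step 4: TL_total = 76.39 + 215.65 = 292.04

292.04 dB


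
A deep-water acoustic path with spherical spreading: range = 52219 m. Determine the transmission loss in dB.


TL = 20*log10(52219) = 94.36

94.36 dB


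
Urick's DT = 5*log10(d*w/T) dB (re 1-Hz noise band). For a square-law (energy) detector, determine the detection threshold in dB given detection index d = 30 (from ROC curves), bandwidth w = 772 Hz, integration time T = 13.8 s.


DT = 5*log10(d*w/T) = 5*log10(30 * 772 / 13.8) = 5*log10(1678.26) = 16.12

16.12 dB


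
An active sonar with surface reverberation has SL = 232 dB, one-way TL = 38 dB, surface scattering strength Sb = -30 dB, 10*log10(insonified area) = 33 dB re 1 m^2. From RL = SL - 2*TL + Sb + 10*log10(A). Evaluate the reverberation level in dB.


RL = SL - 2*TL + Sb + 10*log10(A) = 232 - 2*38 + (-30) + 33 = 159

159 dB


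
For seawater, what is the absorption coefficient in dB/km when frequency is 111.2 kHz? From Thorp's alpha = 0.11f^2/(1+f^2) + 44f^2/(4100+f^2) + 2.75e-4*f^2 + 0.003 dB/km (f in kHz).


f^2 = 12365.44
alpha = 0.11*12365.44/(1+12365.44) + 44*12365.44/(4100+12365.44) + 2.75e-4*12365.44 + 0.003 = 36.557

36.557 dB/km


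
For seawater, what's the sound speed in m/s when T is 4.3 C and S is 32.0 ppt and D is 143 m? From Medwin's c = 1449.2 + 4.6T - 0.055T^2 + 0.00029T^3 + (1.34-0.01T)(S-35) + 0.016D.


1466.38 m/s


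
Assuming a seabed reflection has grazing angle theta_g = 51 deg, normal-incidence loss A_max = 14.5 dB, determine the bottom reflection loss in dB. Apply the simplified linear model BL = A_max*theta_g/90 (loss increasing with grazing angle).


BL = A_max * theta_g / 90 = 14.5 * 51 / 90 = 8.22

8.22 dB


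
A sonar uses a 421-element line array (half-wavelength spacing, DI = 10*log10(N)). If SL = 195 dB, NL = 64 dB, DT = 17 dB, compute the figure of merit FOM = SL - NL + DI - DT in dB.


Step 1: DI = 10*log10(421) = 26.24 dB
Step 2: FOM = SL - NL + DI - DT = 195 - 64 + 26.24 - 17 = 140.24

140.24 dB


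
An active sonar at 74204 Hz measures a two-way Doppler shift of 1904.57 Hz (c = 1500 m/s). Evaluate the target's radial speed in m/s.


From fd = 2*f*v/c, v = c*fd/(2*f) = 1500 * 1904.57 / (2*74204) = 19.25

19.25 m/s


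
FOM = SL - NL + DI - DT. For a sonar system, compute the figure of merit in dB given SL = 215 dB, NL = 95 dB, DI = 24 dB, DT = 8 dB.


136 dB


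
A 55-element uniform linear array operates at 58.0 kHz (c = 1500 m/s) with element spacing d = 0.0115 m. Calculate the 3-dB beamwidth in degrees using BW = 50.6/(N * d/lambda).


Step 1: lambda = 1500/58000 = 0.02586 m
Step 2: d/lambda = 0.0115/0.02586 = 0.4447
Step 3: BW = 50.6/(N * d/lambda) = 50.6/(55 * 0.4447) = 2.07

2.07 deg


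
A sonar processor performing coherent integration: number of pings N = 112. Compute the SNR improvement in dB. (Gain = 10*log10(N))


20.49 dB


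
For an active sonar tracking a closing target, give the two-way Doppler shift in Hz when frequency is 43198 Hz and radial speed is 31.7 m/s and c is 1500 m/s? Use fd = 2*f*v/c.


fd = 2*f*v/c = 2 * 43198 * 31.7 / 1500 = 1825.84

1825.84 Hz


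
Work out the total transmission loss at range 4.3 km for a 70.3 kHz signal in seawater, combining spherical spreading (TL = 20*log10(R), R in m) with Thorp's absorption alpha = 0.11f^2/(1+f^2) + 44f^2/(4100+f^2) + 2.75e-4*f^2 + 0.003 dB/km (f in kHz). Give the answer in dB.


182.41 dB


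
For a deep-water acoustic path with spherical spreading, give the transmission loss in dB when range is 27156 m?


TL = 20*log10(27156) = 88.68

88.68 dB


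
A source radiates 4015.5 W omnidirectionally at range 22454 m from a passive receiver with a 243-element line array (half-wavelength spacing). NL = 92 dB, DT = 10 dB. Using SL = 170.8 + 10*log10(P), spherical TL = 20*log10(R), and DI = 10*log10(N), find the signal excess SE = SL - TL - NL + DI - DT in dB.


Step 1: SL = 170.8 + 10*log10(4015.5) = 206.84 dB
Step 2: TL = 20*log10(22454) = 87.03 dB
Step 3: DI = 10*log10(243) = 23.86 dB
Step 4: SE = SL - TL - NL + DI - DT = 206.84 - 87.03 - 92 + 23.86 - 10 = 41.67

41.67 dB


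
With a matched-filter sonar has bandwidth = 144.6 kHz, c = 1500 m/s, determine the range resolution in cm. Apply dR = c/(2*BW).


0.52 cm


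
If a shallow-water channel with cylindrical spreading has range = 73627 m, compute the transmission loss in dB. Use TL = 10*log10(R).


TL = 10*log10(73627) = 48.67

48.67 dB


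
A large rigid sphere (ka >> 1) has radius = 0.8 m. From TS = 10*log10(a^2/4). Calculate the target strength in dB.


TS = 10*log10(0.8^2 / 4) = 10*log10(0.16) = -7.96

-7.96 dB


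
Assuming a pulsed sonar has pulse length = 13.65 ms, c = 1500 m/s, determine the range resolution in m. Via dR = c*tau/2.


10.2375 m


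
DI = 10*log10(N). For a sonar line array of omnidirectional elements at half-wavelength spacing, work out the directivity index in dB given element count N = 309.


DI = 10*log10(309) = 24.9

24.9 dB


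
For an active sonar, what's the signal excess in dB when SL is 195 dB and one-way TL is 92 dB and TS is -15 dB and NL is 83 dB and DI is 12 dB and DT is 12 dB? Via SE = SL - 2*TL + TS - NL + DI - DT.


SE = SL - 2*TL + TS - NL + DI - DT = 195 - 2*92 + (-15) - 83 + 12 - 12 = -87

-87 dB
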